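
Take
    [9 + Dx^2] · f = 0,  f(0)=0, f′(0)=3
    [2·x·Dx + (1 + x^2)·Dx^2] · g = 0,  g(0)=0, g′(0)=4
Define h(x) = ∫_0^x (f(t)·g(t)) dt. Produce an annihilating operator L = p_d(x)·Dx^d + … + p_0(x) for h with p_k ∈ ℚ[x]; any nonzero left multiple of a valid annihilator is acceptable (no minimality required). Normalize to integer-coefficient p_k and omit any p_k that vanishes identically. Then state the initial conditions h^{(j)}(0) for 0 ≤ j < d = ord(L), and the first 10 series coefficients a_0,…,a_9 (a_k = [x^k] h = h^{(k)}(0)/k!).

L = (1170 + 3834·x^2 + 4779·x^4 + 2916·x^6 + 729·x^8)·Dx + (396·x + 1044·x^3 + 972·x^5 + 324·x^7)·Dx^2 + (220 + 768·x^2 + 1026·x^4 + 648·x^6 + 162·x^8)·Dx^3 + (44·x + 116·x^3 + 108·x^5 + 36·x^7)·Dx^4 + (10 + 38·x^2 + 55·x^4 + 36·x^6 + 9·x^8)·Dx^5  (order 5).
h: a_k = 0, 0, 0, 4, 0, -22/5, 0, 33/14, 0, -13/12, …
ICs: h(0) = 0, h′(0) = 0, h′′(0) = 0, h′′′(0) = 24, h′′′′(0) = 0.

f: a_k = 0, 3, 0, -9/2, 0, 81/40, 0, -243/560, 0, 243/4480, …
g: a_k = 0, 4, 0, -4/3, 0, 4/5, 0, -4/7, 0, 4/9, …
Product ⇒ symmetric product L₀, ord ≤ 4.
h=∫h₀ ⇒ L = L₀·Dx.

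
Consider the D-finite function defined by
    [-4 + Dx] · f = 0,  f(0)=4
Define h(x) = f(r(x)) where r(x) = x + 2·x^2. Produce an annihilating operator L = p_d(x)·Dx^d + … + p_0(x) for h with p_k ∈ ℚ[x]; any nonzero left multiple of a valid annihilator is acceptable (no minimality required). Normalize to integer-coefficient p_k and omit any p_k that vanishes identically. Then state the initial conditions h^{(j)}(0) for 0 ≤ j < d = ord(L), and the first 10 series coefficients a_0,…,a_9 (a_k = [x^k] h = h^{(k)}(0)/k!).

L = (-4 - 16·x) + Dx  (order 1).
h: a_k = 4, 16, 64, 512/3, 1280/3, 13312/15, 77824/45, 950272/315, 1564672/315, 4292608/567, …
ICs: h(0) = 4.

f: a_k = 4, 16, 32, 128/3, 128/3, 512/15, 1024/45, 4096/315, 2048/315, 8192/2835, …
h₀=f(r): pull back L_f along r ⇒ L₀.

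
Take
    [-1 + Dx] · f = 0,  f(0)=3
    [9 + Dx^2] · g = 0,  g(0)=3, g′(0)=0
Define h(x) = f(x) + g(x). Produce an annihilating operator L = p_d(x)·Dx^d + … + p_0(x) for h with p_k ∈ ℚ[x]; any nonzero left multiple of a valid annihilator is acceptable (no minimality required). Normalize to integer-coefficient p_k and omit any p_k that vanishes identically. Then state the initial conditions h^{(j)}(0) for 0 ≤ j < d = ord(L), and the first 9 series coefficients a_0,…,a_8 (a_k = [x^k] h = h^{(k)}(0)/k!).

f: a_k = 3, 3, 3/2, 1/2, 1/8, 1/40, 1/240, 1/1680, 1/13440, …
g: a_k = 3, 0, -27/2, 0, 81/8, 0, -243/80, 0, 2187/4480, …
f+g: L₀ = lclm(L_f,L_g), ord ≤ 1+2.
L = -9 + 9·Dx - Dx^2 + Dx^3  (order 3).
h: a_k = 6, 3, -12, 1/2, 41/4, 1/40, -91/30, 1/1680, 3281/6720, …
ICs: h(0) = 6, h′(0) = 3, h′′(0) = -24.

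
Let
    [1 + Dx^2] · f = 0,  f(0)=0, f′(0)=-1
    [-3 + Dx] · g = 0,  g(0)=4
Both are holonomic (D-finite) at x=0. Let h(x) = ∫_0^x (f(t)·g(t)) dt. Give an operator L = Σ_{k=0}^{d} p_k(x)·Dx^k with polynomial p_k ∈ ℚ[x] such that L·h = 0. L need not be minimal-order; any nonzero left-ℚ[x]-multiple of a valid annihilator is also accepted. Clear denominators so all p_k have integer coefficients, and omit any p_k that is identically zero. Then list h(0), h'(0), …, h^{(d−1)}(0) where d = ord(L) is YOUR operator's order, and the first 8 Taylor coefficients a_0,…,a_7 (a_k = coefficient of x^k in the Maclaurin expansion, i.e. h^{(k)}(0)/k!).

f: a_k = 0, -1, 0, 1/6, 0, -1/120, 0, 1/5040, …
g: a_k = 4, 12, 18, 18, 27/2, 81/10, 81/20, 243/140, …
L₀ := L_f ⊗_s L_g (sym. prod.), ord ≤ 2.
h=∫₀ˣh₀: take L = L₀·Dx.
L = 10·Dx - 6·Dx^2 + Dx^3  (order 3).
h: a_k = 0, 0, -2, -4, -13/3, -16/5, -79/45, -26/35, …
ICs: h(0) = 0, h′(0) = 0, h′′(0) = -4.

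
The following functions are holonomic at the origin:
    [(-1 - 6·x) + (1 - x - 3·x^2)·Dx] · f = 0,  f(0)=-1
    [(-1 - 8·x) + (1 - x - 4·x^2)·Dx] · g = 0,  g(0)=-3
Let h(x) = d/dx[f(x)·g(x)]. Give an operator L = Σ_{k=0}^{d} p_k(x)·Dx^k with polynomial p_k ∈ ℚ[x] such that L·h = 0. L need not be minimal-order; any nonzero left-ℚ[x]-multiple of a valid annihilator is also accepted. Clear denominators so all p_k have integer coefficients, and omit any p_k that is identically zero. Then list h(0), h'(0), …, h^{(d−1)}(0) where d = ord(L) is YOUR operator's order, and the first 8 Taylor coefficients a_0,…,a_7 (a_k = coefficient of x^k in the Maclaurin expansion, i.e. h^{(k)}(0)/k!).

f: a_k = -1, -1, -4, -7, -19, -40, -97, -217, …
g: a_k = -3, -3, -15, -27, -87, -195, -543, -1323, …
Sym-product of L_f,L_g gives L₀ (≤ ord 1).
Differentiate: ansatz ord ≤ ord L₀ ⇒ L.
L = (20 + 30·x - 12·x^2 - 768·x^3 - 708·x^4 + 2520·x^5 + 2880·x^6) + (-2 - 8·x + 57·x^2 + 64·x^3 - 330·x^4 - 285·x^5 + 588·x^6 + 576·x^7)·Dx  (order 1).
h: a_k = 6, 60, 225, 1008, 3360, 11826, 37170, 117744, …
ICs: h(0) = 6.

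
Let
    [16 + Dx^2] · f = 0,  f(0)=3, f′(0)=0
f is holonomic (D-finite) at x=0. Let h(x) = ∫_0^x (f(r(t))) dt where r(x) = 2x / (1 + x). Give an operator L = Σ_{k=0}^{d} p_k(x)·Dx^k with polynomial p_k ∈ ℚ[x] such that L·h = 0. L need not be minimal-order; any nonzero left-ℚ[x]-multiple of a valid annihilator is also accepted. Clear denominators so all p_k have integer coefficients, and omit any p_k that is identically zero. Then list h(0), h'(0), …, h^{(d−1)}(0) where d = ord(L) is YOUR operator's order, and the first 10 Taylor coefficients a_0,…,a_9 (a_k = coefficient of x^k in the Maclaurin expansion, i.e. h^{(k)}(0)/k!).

L = 64·Dx + (2 + 6·x + 6·x^2 + 2·x^3)·Dx^2 + (1 + 4·x + 6·x^2 + 4·x^3 + x^4)·Dx^3  (order 3).
h: a_k = 0, 3, 0, -32, 48, 224/5, -832/3, 53216/105, -1944/5, -466336/945, …
ICs: h(0) = 0, h′(0) = 3, h′′(0) = 0.

f: a_k = 3, 0, -24, 0, 32, 0, -256/15, 0, 512/105, 0, …
Substitute x→r, Dx→(1/r')Dx; clear ⇒ L₀.
Integrate: L := L₀·Dx.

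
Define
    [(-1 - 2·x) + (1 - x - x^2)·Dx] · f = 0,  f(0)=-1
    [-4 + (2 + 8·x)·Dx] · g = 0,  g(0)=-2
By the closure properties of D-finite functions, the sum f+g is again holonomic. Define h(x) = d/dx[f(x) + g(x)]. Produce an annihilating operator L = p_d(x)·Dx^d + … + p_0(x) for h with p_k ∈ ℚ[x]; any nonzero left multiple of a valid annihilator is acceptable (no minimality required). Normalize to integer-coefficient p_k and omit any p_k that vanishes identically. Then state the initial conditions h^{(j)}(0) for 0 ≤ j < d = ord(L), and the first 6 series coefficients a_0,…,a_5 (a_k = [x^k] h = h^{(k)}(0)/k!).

L = (-42 - 132·x - 204·x^2 - 96·x^3 - 60·x^4) + (-3 - 96·x - 384·x^2 - 540·x^3 - 354·x^4 - 180·x^5)·Dx + (3 + 21·x + 33·x^2 - 26·x^3 - 78·x^4 - 98·x^5 - 40·x^6)·Dx^2  (order 2).
h: a_k = -5, 4, -33, 60, -320, 930, …
ICs: h(0) = -5, h′(0) = 4.

f: a_k = -1, -1, -2, -3, -5, -8, …
g: a_k = -2, -4, 4, -8, 20, -56, …
h₀=f+g: left-lcm gives L₀, ord ≤ 2.
Derive L from L₀ (diff closure).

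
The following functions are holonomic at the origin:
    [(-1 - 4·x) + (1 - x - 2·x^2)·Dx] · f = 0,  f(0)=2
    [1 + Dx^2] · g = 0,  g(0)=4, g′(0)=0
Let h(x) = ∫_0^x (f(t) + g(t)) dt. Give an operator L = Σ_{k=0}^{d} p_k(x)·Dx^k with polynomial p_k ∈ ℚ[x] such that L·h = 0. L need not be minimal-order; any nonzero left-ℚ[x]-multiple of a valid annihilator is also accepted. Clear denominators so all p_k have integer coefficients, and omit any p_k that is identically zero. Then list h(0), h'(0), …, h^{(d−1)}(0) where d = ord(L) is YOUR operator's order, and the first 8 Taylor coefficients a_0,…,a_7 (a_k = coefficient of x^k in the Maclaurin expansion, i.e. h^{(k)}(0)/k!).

f: a_k = 2, 2, 6, 10, 22, 42, 86, 170, …
g: a_k = 4, 0, -2, 0, 1/6, 0, -1/180, 0, …
L₀ := lclm(L_f,L_g); ord L₀ ≤ 1+2.
h=∫₀ˣh₀: take L = L₀·Dx.
L = (31 + 146·x + 133·x^2 + 184·x^3 + 20·x^4 + 16·x^5)·Dx + (-7 - 3·x + 3·x^2 + 37·x^3 + 42·x^4 + 12·x^5 + 8·x^6)·Dx^2 + (31 + 146·x + 133·x^2 + 184·x^3 + 20·x^4 + 16·x^5)·Dx^3 + (-7 - 3·x + 3·x^2 + 37·x^3 + 42·x^4 + 12·x^5 + 8·x^6)·Dx^4  (order 4).
h: a_k = 0, 6, 1, 4/3, 5/2, 133/30, 7, 15479/1260, …
ICs: h(0) = 0, h′(0) = 6, h′′(0) = 2, h′′′(0) = 8.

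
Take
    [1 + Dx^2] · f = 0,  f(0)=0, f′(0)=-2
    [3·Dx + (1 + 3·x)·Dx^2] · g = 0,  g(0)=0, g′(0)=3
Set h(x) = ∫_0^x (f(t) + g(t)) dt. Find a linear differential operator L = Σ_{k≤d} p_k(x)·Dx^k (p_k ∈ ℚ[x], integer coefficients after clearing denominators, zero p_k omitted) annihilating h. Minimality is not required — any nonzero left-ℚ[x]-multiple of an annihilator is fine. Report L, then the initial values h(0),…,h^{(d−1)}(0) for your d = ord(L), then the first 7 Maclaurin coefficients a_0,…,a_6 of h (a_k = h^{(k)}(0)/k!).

L = (165 + 18·x + 27·x^2)·Dx^2 + (19 + 63·x + 27·x^2 + 27·x^3)·Dx^3 + (165 + 18·x + 27·x^2)·Dx^4 + (19 + 63·x + 27·x^2 + 27·x^3)·Dx^5  (order 5).
h: a_k = 0, 0, 1/2, -3/2, 7/3, -81/20, 583/72, …
ICs: h(0) = 0, h′(0) = 0, h′′(0) = 1, h′′′(0) = -9, h′′′′(0) = 56.

f: a_k = 0, -2, 0, 1/3, 0, -1/60, 0, …
g: a_k = 0, 3, -9/2, 9, -81/4, 243/5, -243/2, …
h₀=f+g: left-lcm gives L₀, ord ≤ 4.
h=∫₀ˣh₀: take L = L₀·Dx.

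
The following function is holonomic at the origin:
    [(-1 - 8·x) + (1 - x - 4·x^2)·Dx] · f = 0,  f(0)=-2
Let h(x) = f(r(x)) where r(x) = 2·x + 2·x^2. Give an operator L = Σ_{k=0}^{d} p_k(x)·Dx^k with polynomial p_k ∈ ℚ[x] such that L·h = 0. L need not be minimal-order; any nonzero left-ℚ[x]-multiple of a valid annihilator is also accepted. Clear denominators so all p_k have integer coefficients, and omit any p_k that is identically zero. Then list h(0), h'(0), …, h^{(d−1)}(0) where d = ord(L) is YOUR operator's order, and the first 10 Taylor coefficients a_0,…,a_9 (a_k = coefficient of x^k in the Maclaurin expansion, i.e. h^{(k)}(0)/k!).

f: a_k = -2, -2, -10, -18, -58, -130, -362, -882, -2330, -5858, …
f∘r: x↦r, Dx↦Dx/r' in L_f ⇒ L₀.
L = (2 + 36·x + 96·x^2 + 64·x^3) + (-1 + 2·x + 18·x^2 + 32·x^3 + 16·x^4)·Dx  (order 1).
h: a_k = -2, -4, -44, -224, -1400, -8304, -49680, -297216, -1776800, -10626112, …
ICs: h(0) = -2.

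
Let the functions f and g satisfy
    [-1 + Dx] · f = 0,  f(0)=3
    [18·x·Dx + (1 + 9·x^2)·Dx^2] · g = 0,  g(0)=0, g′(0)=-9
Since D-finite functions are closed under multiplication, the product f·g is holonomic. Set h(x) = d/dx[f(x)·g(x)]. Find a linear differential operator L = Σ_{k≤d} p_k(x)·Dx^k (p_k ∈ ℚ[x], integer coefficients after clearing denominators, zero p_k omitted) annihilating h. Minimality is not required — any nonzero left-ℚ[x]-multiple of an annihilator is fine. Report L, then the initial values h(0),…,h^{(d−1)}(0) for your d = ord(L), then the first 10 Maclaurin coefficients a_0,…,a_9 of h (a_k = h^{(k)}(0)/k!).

f: a_k = 3, 3, 3/2, 1/2, 1/8, 1/40, 1/240, 1/1680, 1/13440, 1/120960, …
g: a_k = 0, -9, 0, 27, 0, -729/5, 0, 6561/7, 0, -6561, …
Product ⇒ symmetric product L₀, ord ≤ 2.
h₀' ⇒ L via d/dx closure of L₀.
L = (-17 - 36·x + 504·x^2 - 324·x^3 + 81·x^4) + (16 + 54·x - 522·x^2 + 486·x^3 - 162·x^4)·Dx + (1 - 18·x + 18·x^2 - 162·x^3 + 81·x^4)·Dx^2  (order 2).
h: a_k = -27, -54, 405/2, 306, -15921/8, -10179/4, 1454037/80, 1534191/70, -737661843/4480, -184492667/960, …
ICs: h(0) = -27, h′(0) = -54.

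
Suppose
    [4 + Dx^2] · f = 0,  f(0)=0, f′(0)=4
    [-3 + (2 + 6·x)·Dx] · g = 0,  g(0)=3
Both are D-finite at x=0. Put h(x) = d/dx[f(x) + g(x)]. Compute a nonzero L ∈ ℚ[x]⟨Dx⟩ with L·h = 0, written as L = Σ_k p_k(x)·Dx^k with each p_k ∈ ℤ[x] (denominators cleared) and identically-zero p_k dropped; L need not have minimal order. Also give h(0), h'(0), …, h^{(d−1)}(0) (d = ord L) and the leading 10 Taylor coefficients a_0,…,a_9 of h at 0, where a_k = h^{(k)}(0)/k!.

f: a_k = 0, 4, 0, -8/3, 0, 8/15, 0, -16/315, 0, 8/2835, …
g: a_k = 3, 9/2, -27/8, 81/16, -1215/128, 5103/256, -45927/1024, 216513/2048, -8444007/32768, 42220035/65536, …
L₀ := lclm(L_f,L_g); ord L₀ ≤ 2+1.
Differentiate: ansatz ord ≤ ord L₀ ⇒ L.
L = (-1812 - 1152·x - 1728·x^2) + (-344 - 1800·x - 3456·x^2 - 3456·x^3)·Dx + (-453 - 288·x - 432·x^2)·Dx^2 + (-86 - 450·x - 864·x^2 - 864·x^3)·Dx^3  (order 3).
h: a_k = 17/2, -27/4, 115/16, -1215/32, 78593/768, -137781/512, 68168827/92160, -8444007/4096, 119694323513/20643840, -2153221785/131072, …
ICs: h(0) = 17/2, h′(0) = -27/4, h′′(0) = 115/8.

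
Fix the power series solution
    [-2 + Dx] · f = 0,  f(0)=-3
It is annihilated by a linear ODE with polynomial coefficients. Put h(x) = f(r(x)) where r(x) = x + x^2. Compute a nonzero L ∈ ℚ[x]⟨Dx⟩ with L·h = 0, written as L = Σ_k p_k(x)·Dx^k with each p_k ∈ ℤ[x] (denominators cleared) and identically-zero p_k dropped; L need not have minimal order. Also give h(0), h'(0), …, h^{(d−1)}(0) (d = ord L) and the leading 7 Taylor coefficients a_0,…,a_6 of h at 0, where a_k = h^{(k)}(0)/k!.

f: a_k = -3, -6, -6, -4, -2, -4/5, -4/15, …
h₀=f(r): pull back L_f along r ⇒ L₀.
L = (-2 - 4·x) + Dx  (order 1).
h: a_k = -3, -6, -12, -16, -20, -104/5, -304/15, …
ICs: h(0) = -3.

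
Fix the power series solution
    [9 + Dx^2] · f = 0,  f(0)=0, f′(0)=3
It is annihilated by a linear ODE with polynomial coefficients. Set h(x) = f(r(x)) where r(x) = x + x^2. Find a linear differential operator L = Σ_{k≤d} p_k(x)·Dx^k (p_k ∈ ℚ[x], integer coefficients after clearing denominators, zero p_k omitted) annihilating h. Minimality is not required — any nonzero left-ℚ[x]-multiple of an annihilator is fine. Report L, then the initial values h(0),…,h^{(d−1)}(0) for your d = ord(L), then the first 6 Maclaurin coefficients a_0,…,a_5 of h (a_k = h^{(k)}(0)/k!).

L = (9 + 54·x + 108·x^2 + 72·x^3) - 2·Dx + (1 + 2·x)·Dx^2  (order 2).
h: a_k = 0, 3, 3, -9/2, -27/2, -459/40, …
ICs: h(0) = 0, h′(0) = 3.

f: a_k = 0, 3, 0, -9/2, 0, 81/40, …
Substitute x→r, Dx→(1/r')Dx; clear ⇒ L₀.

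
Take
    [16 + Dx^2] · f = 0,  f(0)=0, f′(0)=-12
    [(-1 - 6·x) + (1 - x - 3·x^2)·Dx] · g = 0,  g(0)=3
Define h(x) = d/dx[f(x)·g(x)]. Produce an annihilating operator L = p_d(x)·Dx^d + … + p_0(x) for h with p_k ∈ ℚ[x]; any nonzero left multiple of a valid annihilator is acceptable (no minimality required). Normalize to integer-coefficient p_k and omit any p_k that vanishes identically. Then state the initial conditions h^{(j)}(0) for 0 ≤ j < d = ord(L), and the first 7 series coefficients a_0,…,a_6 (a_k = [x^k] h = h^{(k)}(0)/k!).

L = (-26 - 256·x - 640·x^2 + 768·x^3 + 1152·x^4) + (-7 - 26·x + 144·x^2 + 288·x^3)·Dx + (5 - 13·x - 31·x^2 + 48·x^3 + 72·x^4)·Dx^2  (order 2).
h: a_k = -36, -72, -144, -624, -1884, -25344/5, -68108/5, …
ICs: h(0) = -36, h′(0) = -72.

f: a_k = 0, -12, 0, 32, 0, -128/5, 0, …
g: a_k = 3, 3, 12, 21, 57, 120, 291, …
Sym-product of L_f,L_g gives L₀ (≤ ord 2).
h=h₀': d/dx-closure on L₀ ⇒ L.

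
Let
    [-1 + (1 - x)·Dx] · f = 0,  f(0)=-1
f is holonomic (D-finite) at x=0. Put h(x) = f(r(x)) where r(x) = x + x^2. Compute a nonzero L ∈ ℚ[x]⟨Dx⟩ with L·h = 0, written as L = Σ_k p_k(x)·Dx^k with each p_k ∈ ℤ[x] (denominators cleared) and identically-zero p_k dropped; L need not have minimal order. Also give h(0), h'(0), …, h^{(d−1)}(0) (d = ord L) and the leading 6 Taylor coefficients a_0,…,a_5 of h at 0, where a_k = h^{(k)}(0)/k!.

f: a_k = -1, -1, -1, -1, -1, -1, …
f∘r: x↦r, Dx↦Dx/r' in L_f ⇒ L₀.
L = (1 + 2·x) + (-1 + x + x^2)·Dx  (order 1).
h: a_k = -1, -1, -2, -3, -5, -8, …
ICs: h(0) = -1.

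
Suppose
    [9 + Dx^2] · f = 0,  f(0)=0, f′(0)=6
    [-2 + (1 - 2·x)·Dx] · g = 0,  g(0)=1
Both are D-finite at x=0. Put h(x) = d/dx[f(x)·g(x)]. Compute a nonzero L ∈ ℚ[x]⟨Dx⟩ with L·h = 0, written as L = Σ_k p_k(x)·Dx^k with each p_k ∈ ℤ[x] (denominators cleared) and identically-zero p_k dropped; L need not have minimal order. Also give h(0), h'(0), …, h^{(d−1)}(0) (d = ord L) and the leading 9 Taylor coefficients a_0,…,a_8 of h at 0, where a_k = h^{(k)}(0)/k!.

L = (1 - 36·x + 36·x^2) + (-4 + 8·x)·Dx + (1 - 4·x + 4·x^2)·Dx^2  (order 2).
h: a_k = 6, 24, 45, 120, 1281/4, 3843/5, 71493/40, 142986/35, 20592171/2240, …
ICs: h(0) = 6, h′(0) = 24.

f: a_k = 0, 6, 0, -9, 0, 81/20, 0, -243/280, 0, …
g: a_k = 1, 2, 4, 8, 16, 32, 64, 128, 256, …
Product ⇒ symmetric product L₀, ord ≤ 2.
h=h₀': d/dx-closure on L₀ ⇒ L.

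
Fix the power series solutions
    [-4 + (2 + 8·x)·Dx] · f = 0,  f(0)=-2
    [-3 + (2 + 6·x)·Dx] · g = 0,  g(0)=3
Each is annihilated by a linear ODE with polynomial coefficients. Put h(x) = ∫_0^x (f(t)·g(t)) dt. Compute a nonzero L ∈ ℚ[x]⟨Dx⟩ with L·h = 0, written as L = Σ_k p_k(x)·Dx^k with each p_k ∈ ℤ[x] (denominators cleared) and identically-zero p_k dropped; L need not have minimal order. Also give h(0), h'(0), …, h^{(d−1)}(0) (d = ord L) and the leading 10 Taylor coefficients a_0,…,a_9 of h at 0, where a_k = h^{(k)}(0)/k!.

L = (-7 - 24·x)·Dx + (2 + 14·x + 24·x^2)·Dx^2  (order 2).
h: a_k = 0, -6, -21/2, 1/4, -21/32, 591/320, -1393/256, 59391/3584, -424053/8192, 2703887/16384, …
ICs: h(0) = 0, h′(0) = -6.

f: a_k = -2, -4, 4, -8, 20, -56, 168, -528, 1716, -5720, …
g: a_k = 3, 9/2, -27/8, 81/16, -1215/128, 5103/256, -45927/1024, 216513/2048, -8444007/32768, 42220035/65536, …
Product ⇒ symmetric product L₀, ord ≤ 1.
h=∫h₀ ⇒ L = L₀·Dx.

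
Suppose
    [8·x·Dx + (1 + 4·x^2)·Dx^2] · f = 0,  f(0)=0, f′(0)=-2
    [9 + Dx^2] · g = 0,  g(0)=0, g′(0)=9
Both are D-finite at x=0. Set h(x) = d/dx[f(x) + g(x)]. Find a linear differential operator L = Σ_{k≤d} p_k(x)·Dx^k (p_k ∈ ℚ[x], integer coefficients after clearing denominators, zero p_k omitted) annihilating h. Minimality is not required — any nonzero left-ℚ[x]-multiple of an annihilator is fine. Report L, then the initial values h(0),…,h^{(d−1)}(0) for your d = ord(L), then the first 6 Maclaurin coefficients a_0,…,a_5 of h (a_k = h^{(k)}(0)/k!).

f: a_k = 0, -2, 0, 8/3, 0, -32/5, …
g: a_k = 0, 9, 0, -27/2, 0, 243/40, …
Sum ⇒ L₀ = lclm(L_f,L_g) in ℚ(x)⟨Dx⟩.
h₀' ⇒ L via d/dx closure of L₀.
L = (-2808·x + 19008·x^3 + 10368·x^5) + (9 + 1548·x^2 + 7344·x^4 + 5184·x^6)·Dx + (-312·x + 2112·x^3 + 1152·x^5)·Dx^2 + (1 + 172·x^2 + 816·x^4 + 576·x^6)·Dx^3  (order 3).
h: a_k = 7, 0, -65/2, 0, -13/8, 0, …
ICs: h(0) = 7, h′(0) = 0, h′′(0) = -65.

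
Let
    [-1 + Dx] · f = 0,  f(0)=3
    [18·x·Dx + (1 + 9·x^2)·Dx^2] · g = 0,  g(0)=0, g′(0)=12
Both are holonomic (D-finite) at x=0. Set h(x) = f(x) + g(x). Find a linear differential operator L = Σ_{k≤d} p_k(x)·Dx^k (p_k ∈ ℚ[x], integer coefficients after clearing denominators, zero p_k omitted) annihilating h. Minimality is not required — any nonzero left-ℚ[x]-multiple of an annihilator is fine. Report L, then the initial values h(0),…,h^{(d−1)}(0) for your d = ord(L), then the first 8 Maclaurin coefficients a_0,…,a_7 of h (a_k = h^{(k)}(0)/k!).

f: a_k = 3, 3, 3/2, 1/2, 1/8, 1/40, 1/240, 1/1680, …
g: a_k = 0, 12, 0, -36, 0, 972/5, 0, -8748/7, …
L₀ := lclm(L_f,L_g); ord L₀ ≤ 1+2.
L = (18 - 18·x - 486·x^2 - 162·x^3)·Dx + (-19 + 468·x^2 - 81·x^4)·Dx^2 + (1 + 18·x + 18·x^2 + 162·x^3 + 81·x^4)·Dx^3  (order 3).
h: a_k = 3, 15, 3/2, -71/2, 1/8, 7777/40, 1/240, -2099519/1680, …
ICs: h(0) = 3, h′(0) = 15, h′′(0) = 3.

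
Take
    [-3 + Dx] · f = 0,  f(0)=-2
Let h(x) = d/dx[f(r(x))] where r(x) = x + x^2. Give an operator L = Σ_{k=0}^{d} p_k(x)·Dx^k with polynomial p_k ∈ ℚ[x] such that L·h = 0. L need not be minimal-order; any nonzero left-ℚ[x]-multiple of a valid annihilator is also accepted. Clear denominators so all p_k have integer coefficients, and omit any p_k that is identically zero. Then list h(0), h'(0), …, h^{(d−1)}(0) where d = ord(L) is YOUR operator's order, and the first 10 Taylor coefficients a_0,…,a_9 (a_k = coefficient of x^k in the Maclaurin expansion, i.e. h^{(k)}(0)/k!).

f: a_k = -2, -6, -9, -9, -27/4, -81/20, -81/40, -243/280, -729/2240, -243/2240, …
f∘r: x↦r, Dx↦Dx/r' in L_f ⇒ L₀.
Differentiate: ansatz ord ≤ ord L₀ ⇒ L.
L = (5 + 12·x + 12·x^2) + (-1 - 2·x)·Dx  (order 1).
h: a_k = -6, -30, -81, -171, -1161/4, -8613/20, -4509/8, -188217/280, -1646811/2240, -1678239/2240, …
ICs: h(0) = -6.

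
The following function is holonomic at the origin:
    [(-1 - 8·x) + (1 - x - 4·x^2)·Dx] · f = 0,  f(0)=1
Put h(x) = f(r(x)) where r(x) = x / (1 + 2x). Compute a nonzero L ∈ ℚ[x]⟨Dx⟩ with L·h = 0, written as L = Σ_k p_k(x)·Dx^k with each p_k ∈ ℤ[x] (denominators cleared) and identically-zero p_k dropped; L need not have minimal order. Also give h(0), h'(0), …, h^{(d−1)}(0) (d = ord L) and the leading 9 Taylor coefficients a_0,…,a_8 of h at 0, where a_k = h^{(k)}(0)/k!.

L = (1 + 10·x) + (-1 - 5·x - 4·x^2 + 4·x^3)·Dx  (order 1).
h: a_k = 1, 1, 3, -7, 27, -95, 339, -1207, 4299, …
ICs: h(0) = 1.

f: a_k = 1, 1, 5, 9, 29, 65, 181, 441, 1165, …
f∘r: x↦r, Dx↦Dx/r' in L_f ⇒ L₀.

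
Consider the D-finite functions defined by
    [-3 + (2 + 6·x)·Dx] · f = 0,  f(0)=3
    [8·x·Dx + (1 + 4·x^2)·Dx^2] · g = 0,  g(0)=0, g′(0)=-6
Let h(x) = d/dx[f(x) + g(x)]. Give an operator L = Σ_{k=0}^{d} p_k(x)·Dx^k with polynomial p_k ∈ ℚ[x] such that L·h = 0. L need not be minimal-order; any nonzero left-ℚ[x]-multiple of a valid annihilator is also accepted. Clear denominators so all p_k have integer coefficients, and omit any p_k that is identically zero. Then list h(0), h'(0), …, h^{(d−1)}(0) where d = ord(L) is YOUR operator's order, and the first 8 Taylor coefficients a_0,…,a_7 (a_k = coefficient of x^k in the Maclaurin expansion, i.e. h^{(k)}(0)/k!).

L = (-48 - 360·x + 576·x^2 + 864·x^3) + (-59 - 192·x - 120·x^2 + 2304·x^3 + 3024·x^4)·Dx + (-6 + 14·x + 144·x^2 + 272·x^3 + 672·x^4 + 864·x^5)·Dx^2  (order 2).
h: a_k = -3/2, -27/4, 627/16, -1215/32, 939/256, -137781/512, 2302023/2048, -8444007/4096, …
ICs: h(0) = -3/2, h′(0) = -27/4.

f: a_k = 3, 9/2, -27/8, 81/16, -1215/128, 5103/256, -45927/1024, 216513/2048, …
g: a_k = 0, -6, 0, 8, 0, -96/5, 0, 384/7, …
Sum ⇒ L₀ = lclm(L_f,L_g) in ℚ(x)⟨Dx⟩.
h=h₀': d/dx-closure on L₀ ⇒ L.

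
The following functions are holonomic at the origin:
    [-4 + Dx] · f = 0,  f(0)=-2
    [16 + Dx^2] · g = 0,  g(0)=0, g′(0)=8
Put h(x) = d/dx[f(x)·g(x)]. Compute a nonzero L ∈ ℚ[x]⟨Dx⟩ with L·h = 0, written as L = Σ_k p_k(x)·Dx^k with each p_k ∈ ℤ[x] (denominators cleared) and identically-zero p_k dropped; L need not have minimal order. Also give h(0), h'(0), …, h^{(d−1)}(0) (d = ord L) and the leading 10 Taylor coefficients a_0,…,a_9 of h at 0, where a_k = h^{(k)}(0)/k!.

L = 32 - 8·Dx + Dx^2  (order 2).
h: a_k = -16, -128, -256, 0, 2048/3, 16384/15, 32768/45, 0, -131072/315, -1048576/2835, …
ICs: h(0) = -16, h′(0) = -128.

f: a_k = -2, -8, -16, -64/3, -64/3, -256/15, -512/45, -2048/315, -1024/315, -4096/2835, …
g: a_k = 0, 8, 0, -64/3, 0, 256/15, 0, -2048/315, 0, 4096/2835, …
h₀=f·g: eliminate ⇒ L₀, order ≤ 1·2.
h=h₀': d/dx-closure on L₀ ⇒ L.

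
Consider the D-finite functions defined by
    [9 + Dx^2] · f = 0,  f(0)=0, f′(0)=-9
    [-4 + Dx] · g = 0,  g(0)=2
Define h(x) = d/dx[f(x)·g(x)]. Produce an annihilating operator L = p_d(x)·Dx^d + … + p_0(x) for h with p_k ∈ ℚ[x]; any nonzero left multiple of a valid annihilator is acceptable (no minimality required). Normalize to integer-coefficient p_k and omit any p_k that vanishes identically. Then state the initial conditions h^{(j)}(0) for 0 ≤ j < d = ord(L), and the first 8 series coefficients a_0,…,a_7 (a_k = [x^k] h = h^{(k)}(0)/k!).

f: a_k = 0, -9, 0, 27/2, 0, -243/40, 0, 729/560, …
g: a_k = 2, 8, 16, 64/3, 64/3, 256/15, 512/45, 2048/315, …
h₀=f·g: eliminate ⇒ L₀, order ≤ 2·1.
h=h₀': d/dx-closure on L₀ ⇒ L.
L = 25 - 8·Dx + Dx^2  (order 2).
h: a_k = -18, -144, -351, -336, 237/4, 2574/5, 25481/40, 2108/5, …
ICs: h(0) = -18, h′(0) = -144.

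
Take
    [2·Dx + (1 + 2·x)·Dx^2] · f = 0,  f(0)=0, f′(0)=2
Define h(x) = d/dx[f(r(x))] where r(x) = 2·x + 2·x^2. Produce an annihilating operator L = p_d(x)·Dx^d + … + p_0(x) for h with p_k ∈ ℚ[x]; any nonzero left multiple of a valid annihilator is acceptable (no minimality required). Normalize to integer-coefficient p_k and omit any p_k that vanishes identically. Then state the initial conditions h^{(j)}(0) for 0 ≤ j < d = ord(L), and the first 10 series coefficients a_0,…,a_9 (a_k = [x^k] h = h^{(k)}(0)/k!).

L = 2 + (1 + 2·x)·Dx  (order 1).
h: a_k = 4, -8, 16, -32, 64, -128, 256, -512, 1024, -2048, …
ICs: h(0) = 4.

f: a_k = 0, 2, -2, 8/3, -4, 32/5, -32/3, 128/7, -32, 512/9, …
Change of var in L_f (x↦r) gives L₀.
h₀' ⇒ L via d/dx closure of L₀.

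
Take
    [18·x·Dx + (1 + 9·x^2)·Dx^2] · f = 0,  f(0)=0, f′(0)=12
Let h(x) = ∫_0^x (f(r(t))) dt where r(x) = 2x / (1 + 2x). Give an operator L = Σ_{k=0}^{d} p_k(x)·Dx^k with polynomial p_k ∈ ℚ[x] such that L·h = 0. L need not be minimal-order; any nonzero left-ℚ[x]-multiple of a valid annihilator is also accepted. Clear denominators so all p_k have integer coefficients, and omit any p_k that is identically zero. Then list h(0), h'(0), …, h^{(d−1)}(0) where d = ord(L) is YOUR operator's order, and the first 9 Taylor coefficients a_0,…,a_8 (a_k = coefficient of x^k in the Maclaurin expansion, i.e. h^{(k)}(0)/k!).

f: a_k = 0, 12, 0, -36, 0, 972/5, 0, -8748/7, 0, …
f∘r: x↦r, Dx↦Dx/r' in L_f ⇒ L₀.
∫: right-multiply L₀ by Dx.
L = (4 + 80·x)·Dx^2 + (1 + 4·x + 40·x^2)·Dx^3  (order 3).
h: a_k = 0, 0, 12, -16, -48, 1536/5, -256/5, -39936/7, 127488/7, …
ICs: h(0) = 0, h′(0) = 0, h′′(0) = 24.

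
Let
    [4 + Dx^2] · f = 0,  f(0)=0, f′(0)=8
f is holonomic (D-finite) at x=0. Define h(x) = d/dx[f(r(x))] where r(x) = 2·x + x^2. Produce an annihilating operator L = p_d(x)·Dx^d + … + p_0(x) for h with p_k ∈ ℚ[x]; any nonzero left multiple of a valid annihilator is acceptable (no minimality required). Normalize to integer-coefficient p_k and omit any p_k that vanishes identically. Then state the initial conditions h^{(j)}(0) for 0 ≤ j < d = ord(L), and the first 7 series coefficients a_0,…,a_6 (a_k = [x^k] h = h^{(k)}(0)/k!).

f: a_k = 0, 8, 0, -16/3, 0, 16/15, 0, …
L₀ from L_f via x↦r, Dx↦r'^{-1}Dx.
Derive L from L₀ (diff closure).
L = (19 + 64·x + 96·x^2 + 64·x^3 + 16·x^4) + (-3 - 3·x)·Dx + (1 + 2·x + x^2)·Dx^2  (order 2).
h: a_k = 16, 16, -128, -256, 32/3, 480, 22784/45, …
ICs: h(0) = 16, h′(0) = 16.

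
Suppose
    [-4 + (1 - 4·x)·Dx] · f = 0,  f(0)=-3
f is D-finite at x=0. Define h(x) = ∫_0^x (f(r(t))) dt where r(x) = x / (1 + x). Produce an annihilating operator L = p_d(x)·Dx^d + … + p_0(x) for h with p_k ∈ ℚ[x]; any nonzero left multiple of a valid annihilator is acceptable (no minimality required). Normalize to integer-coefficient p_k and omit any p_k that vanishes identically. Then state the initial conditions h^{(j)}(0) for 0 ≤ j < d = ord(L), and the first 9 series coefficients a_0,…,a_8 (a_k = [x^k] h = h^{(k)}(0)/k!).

L = 4·Dx + (-1 + 2·x + 3·x^2)·Dx^2  (order 2).
h: a_k = 0, -3, -6, -12, -27, -324/5, -162, -2916/7, -2187/2, …
ICs: h(0) = 0, h′(0) = -3.

f: a_k = -3, -12, -48, -192, -768, -3072, -12288, -49152, -196608, …
L₀ from L_f via x↦r, Dx↦r'^{-1}Dx.
h=∫h₀ ⇒ L = L₀·Dx.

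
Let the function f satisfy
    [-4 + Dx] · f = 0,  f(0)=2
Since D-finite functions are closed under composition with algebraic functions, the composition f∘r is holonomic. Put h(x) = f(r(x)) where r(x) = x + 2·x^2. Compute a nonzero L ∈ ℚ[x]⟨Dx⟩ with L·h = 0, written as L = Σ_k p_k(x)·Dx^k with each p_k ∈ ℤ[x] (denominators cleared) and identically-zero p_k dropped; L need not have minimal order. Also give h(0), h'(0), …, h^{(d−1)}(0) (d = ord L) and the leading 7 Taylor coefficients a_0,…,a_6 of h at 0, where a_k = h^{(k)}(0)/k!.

L = (-4 - 16·x) + Dx  (order 1).
h: a_k = 2, 8, 32, 256/3, 640/3, 6656/15, 38912/45, …
ICs: h(0) = 2.

f: a_k = 2, 8, 16, 64/3, 64/3, 256/15, 512/45, …
h₀=f(r): pull back L_f along r ⇒ L₀.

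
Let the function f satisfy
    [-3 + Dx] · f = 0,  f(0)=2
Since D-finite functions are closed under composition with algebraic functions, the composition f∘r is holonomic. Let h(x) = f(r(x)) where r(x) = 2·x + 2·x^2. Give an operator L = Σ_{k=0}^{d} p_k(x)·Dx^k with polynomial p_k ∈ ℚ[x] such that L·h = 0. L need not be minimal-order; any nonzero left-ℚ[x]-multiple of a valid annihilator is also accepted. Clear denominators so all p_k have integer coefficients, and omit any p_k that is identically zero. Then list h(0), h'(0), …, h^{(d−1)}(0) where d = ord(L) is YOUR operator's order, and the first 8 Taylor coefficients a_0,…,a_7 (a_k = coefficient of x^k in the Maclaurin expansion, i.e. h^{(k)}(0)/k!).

f: a_k = 2, 6, 9, 9, 27/4, 81/20, 81/40, 243/280, …
f∘r: x↦r, Dx↦Dx/r' in L_f ⇒ L₀.
L = (-6 - 12·x) + Dx  (order 1).
h: a_k = 2, 12, 48, 144, 360, 3888/5, 7488/5, 91584/35, …
ICs: h(0) = 2.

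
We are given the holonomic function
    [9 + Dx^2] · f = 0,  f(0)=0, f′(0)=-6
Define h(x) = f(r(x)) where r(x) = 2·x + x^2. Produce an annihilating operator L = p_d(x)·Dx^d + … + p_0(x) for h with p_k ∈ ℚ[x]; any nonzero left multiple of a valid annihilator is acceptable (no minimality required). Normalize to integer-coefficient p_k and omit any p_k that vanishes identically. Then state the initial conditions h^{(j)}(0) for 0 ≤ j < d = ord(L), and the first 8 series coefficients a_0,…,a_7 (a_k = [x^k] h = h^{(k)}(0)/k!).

L = (36 + 108·x + 108·x^2 + 36·x^3) - Dx + (1 + x)·Dx^2  (order 2).
h: a_k = 0, -12, -6, 72, 108, -378/5, -315, -7452/35, …
ICs: h(0) = 0, h′(0) = -12.

f: a_k = 0, -6, 0, 9, 0, -81/20, 0, 243/280, …
Substitute x→r, Dx→(1/r')Dx; clear ⇒ L₀.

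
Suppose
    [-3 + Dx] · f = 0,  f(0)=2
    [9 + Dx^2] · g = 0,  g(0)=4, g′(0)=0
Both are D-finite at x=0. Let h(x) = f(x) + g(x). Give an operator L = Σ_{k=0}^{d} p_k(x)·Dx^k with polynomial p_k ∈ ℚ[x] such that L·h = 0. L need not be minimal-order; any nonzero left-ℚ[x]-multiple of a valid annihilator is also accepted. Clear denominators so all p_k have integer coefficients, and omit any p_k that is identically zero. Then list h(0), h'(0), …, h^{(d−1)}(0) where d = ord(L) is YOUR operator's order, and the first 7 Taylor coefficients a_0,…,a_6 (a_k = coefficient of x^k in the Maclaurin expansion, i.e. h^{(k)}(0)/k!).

f: a_k = 2, 6, 9, 9, 27/4, 81/20, 81/40, …
g: a_k = 4, 0, -18, 0, 27/2, 0, -81/20, …
L₀ := lclm(L_f,L_g); ord L₀ ≤ 1+2.
L = -27 + 9·Dx - 3·Dx^2 + Dx^3  (order 3).
h: a_k = 6, 6, -9, 9, 81/4, 81/20, -81/40, …
ICs: h(0) = 6, h′(0) = 6, h′′(0) = -18.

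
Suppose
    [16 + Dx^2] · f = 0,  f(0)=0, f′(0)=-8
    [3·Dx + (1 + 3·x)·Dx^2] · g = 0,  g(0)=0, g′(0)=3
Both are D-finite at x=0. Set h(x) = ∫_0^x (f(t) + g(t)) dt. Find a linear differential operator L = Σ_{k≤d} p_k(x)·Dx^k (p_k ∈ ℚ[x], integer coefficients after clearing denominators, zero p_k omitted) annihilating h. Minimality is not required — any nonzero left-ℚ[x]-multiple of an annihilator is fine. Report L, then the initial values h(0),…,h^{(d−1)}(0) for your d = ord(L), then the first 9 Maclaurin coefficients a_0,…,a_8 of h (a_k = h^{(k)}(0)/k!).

f: a_k = 0, -8, 0, 64/3, 0, -256/15, 0, 2048/315, 0, …
g: a_k = 0, 3, -9/2, 9, -81/4, 243/5, -243/2, 2187/7, -6561/8, …
Sum ⇒ L₀ = lclm(L_f,L_g) in ℚ(x)⟨Dx⟩.
∫: right-multiply L₀ by Dx.
L = (1680 + 2304·x + 3456·x^2)·Dx^2 + (272 + 1584·x + 3456·x^2 + 3456·x^3)·Dx^3 + (105 + 144·x + 216·x^2)·Dx^4 + (17 + 99·x + 216·x^2 + 216·x^3)·Dx^5  (order 5).
h: a_k = 0, 0, -5/2, -3/2, 91/12, -81/20, 473/90, -243/14, 100463/2520, …
ICs: h(0) = 0, h′(0) = 0, h′′(0) = -5, h′′′(0) = -9, h′′′′(0) = 182.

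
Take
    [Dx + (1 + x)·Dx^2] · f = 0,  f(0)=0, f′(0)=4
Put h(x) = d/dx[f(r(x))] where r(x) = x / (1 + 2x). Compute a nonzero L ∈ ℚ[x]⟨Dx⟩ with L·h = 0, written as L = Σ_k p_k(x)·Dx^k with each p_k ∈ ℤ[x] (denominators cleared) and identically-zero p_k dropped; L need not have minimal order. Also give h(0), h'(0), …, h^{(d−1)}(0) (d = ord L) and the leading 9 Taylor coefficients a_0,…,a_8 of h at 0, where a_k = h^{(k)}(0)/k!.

f: a_k = 0, 4, -2, 4/3, -1, 4/5, -2/3, 4/7, -1/2, …
Change of var in L_f (x↦r) gives L₀.
h=h₀': d/dx-closure on L₀ ⇒ L.
L = (5 + 12·x) + (1 + 5·x + 6·x^2)·Dx  (order 1).
h: a_k = 4, -20, 76, -260, 844, -2660, 8236, -25220, 76684, …
ICs: h(0) = 4.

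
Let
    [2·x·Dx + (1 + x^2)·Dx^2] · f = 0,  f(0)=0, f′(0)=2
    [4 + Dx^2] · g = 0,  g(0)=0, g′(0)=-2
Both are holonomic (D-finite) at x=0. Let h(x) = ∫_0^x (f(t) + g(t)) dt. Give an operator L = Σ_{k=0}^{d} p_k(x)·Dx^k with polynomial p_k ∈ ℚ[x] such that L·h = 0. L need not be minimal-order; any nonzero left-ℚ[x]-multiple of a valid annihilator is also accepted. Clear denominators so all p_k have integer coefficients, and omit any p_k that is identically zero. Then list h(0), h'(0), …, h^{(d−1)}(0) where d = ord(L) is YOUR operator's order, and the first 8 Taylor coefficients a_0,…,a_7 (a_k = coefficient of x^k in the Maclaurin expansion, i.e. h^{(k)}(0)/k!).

L = (-32·x + 80·x^3 + 16·x^5)·Dx^2 + (4 + 32·x^2 + 36·x^4 + 8·x^6)·Dx^3 + (-8·x + 20·x^3 + 4·x^5)·Dx^4 + (1 + 8·x^2 + 9·x^4 + 2·x^6)·Dx^5  (order 5).
h: a_k = 0, 0, 0, 0, 1/6, 0, 1/45, 0, …
ICs: h(0) = 0, h′(0) = 0, h′′(0) = 0, h′′′(0) = 0, h′′′′(0) = 4.

f: a_k = 0, 2, 0, -2/3, 0, 2/5, 0, -2/7, …
g: a_k = 0, -2, 0, 4/3, 0, -4/15, 0, 8/315, …
Sum ⇒ L₀ = lclm(L_f,L_g) in ℚ(x)⟨Dx⟩.
h=∫₀ˣh₀: take L = L₀·Dx.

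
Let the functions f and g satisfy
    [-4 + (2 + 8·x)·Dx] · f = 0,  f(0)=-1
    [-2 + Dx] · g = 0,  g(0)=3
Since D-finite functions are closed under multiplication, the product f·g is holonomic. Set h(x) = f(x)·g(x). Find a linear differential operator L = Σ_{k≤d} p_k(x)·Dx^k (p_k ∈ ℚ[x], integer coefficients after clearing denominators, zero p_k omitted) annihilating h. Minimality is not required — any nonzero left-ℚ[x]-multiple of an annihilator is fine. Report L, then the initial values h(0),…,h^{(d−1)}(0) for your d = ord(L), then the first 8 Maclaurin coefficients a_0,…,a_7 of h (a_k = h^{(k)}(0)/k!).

L = (-4 - 8·x) + (1 + 4·x)·Dx  (order 1).
h: a_k = -3, -12, -12, -16, 8, -224/5, 1952/15, -44416/105, …
ICs: h(0) = -3.

f: a_k = -1, -2, 2, -4, 10, -28, 84, -264, …
g: a_k = 3, 6, 6, 4, 2, 4/5, 4/15, 8/105, …
h₀=f·g: eliminate ⇒ L₀, order ≤ 1·1.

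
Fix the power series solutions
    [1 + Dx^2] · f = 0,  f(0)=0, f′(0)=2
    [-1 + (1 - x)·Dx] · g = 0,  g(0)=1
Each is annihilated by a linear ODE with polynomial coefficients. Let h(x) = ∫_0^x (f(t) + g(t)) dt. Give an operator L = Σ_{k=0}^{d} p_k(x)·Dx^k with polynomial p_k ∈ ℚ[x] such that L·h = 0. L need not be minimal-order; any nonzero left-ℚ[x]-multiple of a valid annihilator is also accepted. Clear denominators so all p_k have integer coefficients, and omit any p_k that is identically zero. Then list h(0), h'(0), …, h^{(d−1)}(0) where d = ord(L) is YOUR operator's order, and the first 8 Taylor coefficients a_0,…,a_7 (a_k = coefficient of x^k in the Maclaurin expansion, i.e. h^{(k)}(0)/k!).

f: a_k = 0, 2, 0, -1/3, 0, 1/60, 0, -1/2520, …
g: a_k = 1, 1, 1, 1, 1, 1, 1, 1, …
L₀ := lclm(L_f,L_g); ord L₀ ≤ 2+1.
h=∫h₀ ⇒ L = L₀·Dx.
L = (-7 + 2·x - x^2)·Dx + (3 - 5·x + 3·x^2 - x^3)·Dx^2 + (-7 + 2·x - x^2)·Dx^3 + (3 - 5·x + 3·x^2 - x^3)·Dx^4  (order 4).
h: a_k = 0, 1, 3/2, 1/3, 1/6, 1/5, 61/360, 1/7, …
ICs: h(0) = 0, h′(0) = 1, h′′(0) = 3, h′′′(0) = 2.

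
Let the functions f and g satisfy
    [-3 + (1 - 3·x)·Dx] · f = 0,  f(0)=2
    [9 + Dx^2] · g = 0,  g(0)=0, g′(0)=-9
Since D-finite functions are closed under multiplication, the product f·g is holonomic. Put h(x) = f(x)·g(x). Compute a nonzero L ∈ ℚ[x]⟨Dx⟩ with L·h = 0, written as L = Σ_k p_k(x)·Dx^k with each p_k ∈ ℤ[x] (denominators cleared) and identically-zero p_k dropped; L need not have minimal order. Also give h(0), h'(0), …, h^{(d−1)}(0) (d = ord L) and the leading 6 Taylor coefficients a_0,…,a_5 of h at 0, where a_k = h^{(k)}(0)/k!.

f: a_k = 2, 6, 18, 54, 162, 486, …
g: a_k = 0, -9, 0, 27/2, 0, -243/40, …
f·g: L₀ = L_f ⊗_s L_g, ord ≤ 1·2.
L = (-9 + 27·x) + 6·Dx + (-1 + 3·x)·Dx^2  (order 2).
h: a_k = 0, -18, -54, -135, -405, -24543/20, …
ICs: h(0) = 0, h′(0) = -18.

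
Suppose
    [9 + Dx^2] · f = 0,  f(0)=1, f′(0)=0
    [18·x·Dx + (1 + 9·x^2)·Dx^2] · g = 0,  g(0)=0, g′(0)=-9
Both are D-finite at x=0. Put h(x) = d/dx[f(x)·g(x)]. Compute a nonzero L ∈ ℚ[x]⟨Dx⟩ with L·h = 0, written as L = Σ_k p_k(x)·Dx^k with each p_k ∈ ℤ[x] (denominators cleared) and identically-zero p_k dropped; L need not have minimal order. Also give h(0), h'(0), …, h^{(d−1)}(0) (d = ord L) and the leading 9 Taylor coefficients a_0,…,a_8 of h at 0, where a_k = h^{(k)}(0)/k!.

f: a_k = 1, 0, -9/2, 0, 27/8, 0, -81/80, 0, 729/4480, …
g: a_k = 0, -9, 0, 27, 0, -729/5, 0, 6561/7, 0, …
Sym-product of L_f,L_g gives L₀ (≤ ord 4).
Differentiate: ansatz ord ≤ ord L₀ ⇒ L.
L = (8910 + 214326·x^2 + 3024621·x^4 + 5668704·x^6 + 6377292·x^8 + 9565938·x^10 + 43046721·x^12) + (5508·x + 207036·x^3 + 1837080·x^5 + 4723920·x^7 + 10628820·x^9 + 19131876·x^11)·Dx + (1080 + 27540·x^2 + 389286·x^4 + 971028·x^6 + 1889568·x^8 + 4251528·x^10 + 9565938·x^12)·Dx^2 + (612·x + 23004·x^3 + 204120·x^5 + 524880·x^7 + 1180980·x^9 + 2125764·x^11)·Dx^3 + (10 + 414·x^2 + 5913·x^4 + 37908·x^6 + 131220·x^8 + 354294·x^10 + 531441·x^12)·Dx^4  (order 4).
h: a_k = -9, 0, 405/2, 0, -11907/8, 0, 948429/80, 0, -455602401/4480, …
ICs: h(0) = -9, h′(0) = 0, h′′(0) = 405, h′′′(0) = 0.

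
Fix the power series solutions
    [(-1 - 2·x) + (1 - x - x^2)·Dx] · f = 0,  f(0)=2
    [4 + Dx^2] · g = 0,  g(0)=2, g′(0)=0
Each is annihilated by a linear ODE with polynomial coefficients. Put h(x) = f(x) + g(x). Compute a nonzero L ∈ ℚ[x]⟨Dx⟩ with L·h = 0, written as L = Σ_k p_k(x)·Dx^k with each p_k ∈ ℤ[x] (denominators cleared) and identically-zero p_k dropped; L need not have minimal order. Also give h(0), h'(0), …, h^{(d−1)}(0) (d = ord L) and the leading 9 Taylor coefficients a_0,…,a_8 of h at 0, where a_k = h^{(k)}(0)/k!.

f: a_k = 2, 2, 4, 6, 10, 16, 26, 42, 68, …
g: a_k = 2, 0, -4, 0, 4/3, 0, -8/45, 0, 4/315, …
Weyl lclm of L_f,L_g ⇒ L₀ (ord ≤ 3).
L = (44 + 96·x + 32·x^2 + 48·x^3 + 40·x^4 + 16·x^5) + (-16 + 20·x + 8·x^2 - 16·x^3 + 12·x^4 + 24·x^5 + 8·x^6)·Dx + (11 + 24·x + 8·x^2 + 12·x^3 + 10·x^4 + 4·x^5)·Dx^2 + (-4 + 5·x + 2·x^2 - 4·x^3 + 3·x^4 + 6·x^5 + 2·x^6)·Dx^3  (order 3).
h: a_k = 4, 2, 0, 6, 34/3, 16, 1162/45, 42, 21424/315, …
ICs: h(0) = 4, h′(0) = 2, h′′(0) = 0.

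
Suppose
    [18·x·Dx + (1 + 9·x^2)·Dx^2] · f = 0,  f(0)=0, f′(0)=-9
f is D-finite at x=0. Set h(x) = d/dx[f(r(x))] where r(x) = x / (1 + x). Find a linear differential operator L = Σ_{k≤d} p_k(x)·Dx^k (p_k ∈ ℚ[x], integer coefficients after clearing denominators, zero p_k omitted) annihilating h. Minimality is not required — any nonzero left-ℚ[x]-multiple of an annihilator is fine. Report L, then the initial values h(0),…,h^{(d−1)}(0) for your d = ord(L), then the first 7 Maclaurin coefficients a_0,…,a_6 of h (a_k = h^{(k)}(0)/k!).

L = (2 + 20·x) + (1 + 2·x + 10·x^2)·Dx  (order 1).
h: a_k = -9, 18, 54, -288, 36, 2808, -5976, …
ICs: h(0) = -9.

f: a_k = 0, -9, 0, 27, 0, -729/5, 0, …
f∘r: x↦r, Dx↦Dx/r' in L_f ⇒ L₀.
Differentiate: ansatz ord ≤ ord L₀ ⇒ L.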